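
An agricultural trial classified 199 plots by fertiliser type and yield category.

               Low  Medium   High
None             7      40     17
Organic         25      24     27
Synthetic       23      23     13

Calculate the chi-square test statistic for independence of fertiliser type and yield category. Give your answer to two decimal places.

Row totals: 64, 76, 59. Column totals: 55, 87, 57. Grand total N = 199.
Expected counts (row total × column total / N):
  None, Low: 64×55/199 = 17.688
  None, Medium: 64×87/199 = 27.980
  None, High: 64×57/199 = 18.332
  Organic, Low: 76×55/199 = 21.005
  Organic, Medium: 76×87/199 = 33.226
  Organic, High: 76×57/199 = 21.769
  Synthetic, Low: 59×55/199 = 16.307
  Synthetic, Medium: 59×87/199 = 25.794
  Synthetic, High: 59×57/199 = 16.899
Contributions (O − E)²/E:
  (7 − 17.688)²/17.688 = 6.4582
  (40 − 27.980)²/27.980 = 5.1637
  (17 − 18.332)²/18.332 = 0.0968
  (25 − 21.005)²/21.005 = 0.7598
  (24 − 33.226)²/33.226 = 2.5618
  (27 − 21.769)²/21.769 = 1.2570
  (23 − 16.307)²/16.307 = 2.7471
  (23 − 25.794)²/25.794 = 0.3026
  (13 − 16.899)²/16.899 = 0.8996
χ² = 6.4582 + 5.1637 + 0.0968 + 0.7598 + 2.5618 + 1.2570 + 2.7471 + 0.3026 + 0.8996 = 20.25

20.25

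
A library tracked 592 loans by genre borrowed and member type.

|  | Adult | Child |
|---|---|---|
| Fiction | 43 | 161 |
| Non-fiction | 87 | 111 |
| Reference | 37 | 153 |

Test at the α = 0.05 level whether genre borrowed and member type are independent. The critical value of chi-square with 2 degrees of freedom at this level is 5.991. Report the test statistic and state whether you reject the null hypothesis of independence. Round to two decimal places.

Row totals: 204, 198, 190. Column totals: 167, 425. Grand total N = 592.
Expected counts (row total × column total / N):
  Fiction, Adult: 204×167/592 = 57.547
  Fiction, Child: 204×425/592 = 146.453
  Non-fiction, Adult: 198×167/592 = 55.855
  Non-fiction, Child: 198×425/592 = 142.145
  Reference, Adult: 190×167/592 = 53.598
  Reference, Child: 190×425/592 = 136.402
Contributions (O − E)²/E:
  (43 − 57.547)²/57.547 = 3.6773
  (161 − 146.453)²/146.453 = 1.4449
  (87 − 55.855)²/55.855 = 17.3666
  (111 − 142.145)²/142.145 = 6.8241
  (37 − 53.598)²/53.598 = 5.1400
  (153 − 136.402)²/136.402 = 2.0197
χ² = 3.6773 + 1.4449 + 17.3666 + 6.8241 + 5.1400 + 2.0197 = 36.47
df = (3−1)(2−1) = 2. Since 36.47 > 5.991, reject the null hypothesis of independence at α = 0.05.

36.47; reject H₀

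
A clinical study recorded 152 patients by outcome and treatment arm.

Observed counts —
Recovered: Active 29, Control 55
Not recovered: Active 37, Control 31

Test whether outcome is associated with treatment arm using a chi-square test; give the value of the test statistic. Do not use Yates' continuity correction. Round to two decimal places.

Row totals: 84, 68. Column totals: 66, 86. Grand total N = 152.
Expected counts (row total × column total / N):
  Recovered, Active: 84×66/152 = 36.474
  Recovered, Control: 84×86/152 = 47.526
  Not recovered, Active: 68×66/152 = 29.526
  Not recovered, Control: 68×86/152 = 38.474
Contributions (O − E)²/E:
  (29 − 36.474)²/36.474 = 1.5315
  (55 − 47.526)²/47.526 = 1.1754
  (37 − 29.526)²/29.526 = 1.8919
  (31 − 38.474)²/38.474 = 1.4519
χ² = 1.5315 + 1.1754 + 1.8919 + 1.4519 = 6.05

6.05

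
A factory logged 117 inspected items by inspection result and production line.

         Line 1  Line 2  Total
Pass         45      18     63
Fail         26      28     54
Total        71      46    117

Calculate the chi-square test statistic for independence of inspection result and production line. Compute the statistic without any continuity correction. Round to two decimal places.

Grand total N = 117.
Expected counts (row total × column total / N):
  Pass, Line 1: 63×71/117 = 38.2308
  Pass, Line 2: 63×46/117 = 24.7692
  Fail, Line 1: 54×71/117 = 32.7692
  Fail, Line 2: 54×46/117 = 21.2308
Contributions (O − E)²/E:
  (45 − 38.2308)²/38.2308 = 1.1986
  (18 − 24.7692)²/24.7692 = 1.8500
  (26 − 32.7692)²/32.7692 = 1.3983
  (28 − 21.2308)²/21.2308 = 2.1583
χ² = 1.1986 + 1.8500 + 1.3983 + 2.1583 = 6.61

6.61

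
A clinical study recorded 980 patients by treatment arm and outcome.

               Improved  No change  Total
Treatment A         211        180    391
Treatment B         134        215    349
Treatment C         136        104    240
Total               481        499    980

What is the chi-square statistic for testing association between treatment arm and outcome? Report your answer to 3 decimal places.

Grand total N = 980.
Expected counts (row total × column total / N):
  Treatment A, Improved: 391×481/980 = 191.9092
  Treatment A, No change: 391×499/980 = 199.0908
  Treatment B, Improved: 349×481/980 = 171.2949
  Treatment B, No change: 349×499/980 = 177.7051
  Treatment C, Improved: 240×481/980 = 117.7959
  Treatment C, No change: 240×499/980 = 122.2041
Contributions (O − E)²/E:
  (211 − 191.9092)²/191.9092 = 1.8991
  (180 − 199.0908)²/199.0908 = 1.8306
  (134 − 171.2949)²/171.2949 = 8.1200
  (215 − 177.7051)²/177.7051 = 7.8271
  (136 − 117.7959)²/117.7959 = 2.8132
  (104 − 122.2041)²/122.2041 = 2.7118
χ² = 1.8991 + 1.8306 + 8.1200 + 7.8271 + 2.8132 + 2.7118 = 25.202

25.202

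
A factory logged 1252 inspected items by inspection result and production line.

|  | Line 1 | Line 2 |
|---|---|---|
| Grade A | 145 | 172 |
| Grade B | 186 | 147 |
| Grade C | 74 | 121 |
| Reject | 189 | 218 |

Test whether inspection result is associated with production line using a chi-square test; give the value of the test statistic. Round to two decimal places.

Row totals: 317, 333, 195, 407. Column totals: 594, 658. Grand total N = 1252.
Expected counts (row total × column total / N):
  Grade A, Line 1: 317×594/1252 = 150.398
  Grade A, Line 2: 317×658/1252 = 166.602
  Grade B, Line 1: 333×594/1252 = 157.989
  Grade B, Line 2: 333×658/1252 = 175.011
  Grade C, Line 1: 195×594/1252 = 92.516
  Grade C, Line 2: 195×658/1252 = 102.484
  Reject, Line 1: 407×594/1252 = 193.097
  Reject, Line 2: 407×658/1252 = 213.903
Contributions (O − E)²/E:
  (145 − 150.398)²/150.398 = 0.1937
  (172 − 166.602)²/166.602 = 0.1749
  (186 − 157.989)²/157.989 = 4.9663
  (147 − 175.011)²/175.011 = 4.4832
  (74 − 92.516)²/92.516 = 3.7058
  (121 − 102.484)²/102.484 = 3.3453
  (189 − 193.097)²/193.097 = 0.0869
  (218 − 213.903)²/213.903 = 0.0785
χ² = 0.1937 + 0.1749 + 4.9663 + 4.4832 + 3.7058 + 3.3453 + 0.0869 + 0.0785 = 17.03

17.03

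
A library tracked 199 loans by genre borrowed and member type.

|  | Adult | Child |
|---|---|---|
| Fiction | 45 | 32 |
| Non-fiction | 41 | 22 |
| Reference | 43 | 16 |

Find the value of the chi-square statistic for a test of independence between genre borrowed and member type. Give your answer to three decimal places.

Row totals: 77, 63, 59. Column totals: 129, 70. Grand total N = 199.
Expected counts (row total × column total / N):
  Fiction, Adult: 77×129/199 = 49.9146
  Fiction, Child: 77×70/199 = 27.0854
  Non-fiction, Adult: 63×129/199 = 40.8392
  Non-fiction, Child: 63×70/199 = 22.1608
  Reference, Adult: 59×129/199 = 38.2462
  Reference, Child: 59×70/199 = 20.7538
Contributions (O − E)²/E:
  (45 − 49.9146)²/49.9146 = 0.4839
  (32 − 27.0854)²/27.0854 = 0.8917
  (41 − 40.8392)²/40.8392 = 0.0006
  (22 − 22.1608)²/22.1608 = 0.0012
  (43 − 38.2462)²/38.2462 = 0.5909
  (16 − 20.7538)²/20.7538 = 1.0889
χ² = 0.4839 + 0.8917 + 0.0006 + 0.0012 + 0.5909 + 1.0889 = 3.057

3.057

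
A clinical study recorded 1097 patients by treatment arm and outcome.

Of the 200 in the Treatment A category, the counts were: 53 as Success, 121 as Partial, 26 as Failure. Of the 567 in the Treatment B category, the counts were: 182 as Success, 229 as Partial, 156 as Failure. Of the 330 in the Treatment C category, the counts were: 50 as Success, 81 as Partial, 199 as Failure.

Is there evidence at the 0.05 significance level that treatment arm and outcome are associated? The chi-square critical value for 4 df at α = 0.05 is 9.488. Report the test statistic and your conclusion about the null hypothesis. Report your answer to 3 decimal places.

162.253; reject H₀

Row totals: 200, 567, 330. Column totals: 285, 431, 381. Grand total N = 1097.
Expected counts (row total × column total / N):
  Treatment A, Success: 200×285/1097 = 51.95989
  Treatment A, Partial: 200×431/1097 = 78.57794
  Treatment A, Failure: 200×381/1097 = 69.46217
  Treatment B, Success: 567×285/1097 = 147.30629
  Treatment B, Partial: 567×431/1097 = 222.76846
  Treatment B, Failure: 567×381/1097 = 196.92525
  Treatment C, Success: 330×285/1097 = 85.73382
  Treatment C, Partial: 330×431/1097 = 129.65360
  Treatment C, Failure: 330×381/1097 = 114.61258
Contributions (O − E)²/E:
  (53 − 51.95989)²/51.95989 = 0.0208
  (121 − 78.57794)²/78.57794 = 22.9025
  (26 − 69.46217)²/69.46217 = 27.1941
  (182 − 147.30629)²/147.30629 = 8.1711
  (229 − 222.76846)²/222.76846 = 0.1743
  (156 − 196.92525)²/196.92525 = 8.5051
  (50 − 85.73382)²/85.73382 = 14.8938
  (81 − 129.65360)²/129.65360 = 18.2577
  (199 − 114.61258)²/114.61258 = 62.1331
χ² = 0.0208 + 22.9025 + 27.1941 + 8.1711 + 0.1743 + 8.5051 + 14.8938 + 18.2577 + 62.1331 = 162.253
df = (3−1)(3−1) = 4. Since 162.253 > 9.488, reject the null hypothesis of independence at α = 0.05.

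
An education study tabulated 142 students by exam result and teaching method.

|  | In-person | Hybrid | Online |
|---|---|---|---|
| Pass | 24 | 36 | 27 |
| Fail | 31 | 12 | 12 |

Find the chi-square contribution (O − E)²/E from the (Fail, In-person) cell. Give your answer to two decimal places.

4.41

Row total (Fail) = 55; column total (In-person) = 55; N = 142.
Expected count E = 55 × 55 / 142 = 21.303.
Contribution = (O − E)²/E = (31 − 21.303)² / 21.303 = 4.41.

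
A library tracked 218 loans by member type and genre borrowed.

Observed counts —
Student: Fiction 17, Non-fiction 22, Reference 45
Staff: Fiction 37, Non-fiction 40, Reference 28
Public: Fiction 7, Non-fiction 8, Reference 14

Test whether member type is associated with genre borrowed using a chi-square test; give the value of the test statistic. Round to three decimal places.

Row totals: 84, 105, 29. Column totals: 61, 70, 87. Grand total N = 218.
Expected counts (row total × column total / N):
  Student, Fiction: 84×61/218 = 23.5046
  Student, Non-fiction: 84×70/218 = 26.9725
  Student, Reference: 84×87/218 = 33.5229
  Staff, Fiction: 105×61/218 = 29.3807
  Staff, Non-fiction: 105×70/218 = 33.7156
  Staff, Reference: 105×87/218 = 41.9037
  Public, Fiction: 29×61/218 = 8.1147
  Public, Non-fiction: 29×70/218 = 9.3119
  Public, Reference: 29×87/218 = 11.5734
Contributions (O − E)²/E:
  (17 − 23.5046)²/23.5046 = 1.8001
  (22 − 26.9725)²/26.9725 = 0.9167
  (45 − 33.5229)²/33.5229 = 3.9294
  (37 − 29.3807)²/29.3807 = 1.9759
  (40 − 33.7156)²/33.7156 = 1.1714
  (28 − 41.9037)²/41.9037 = 4.6133
  (7 − 8.1147)²/8.1147 = 0.1531
  (8 − 9.3119)²/9.3119 = 0.1848
  (14 − 11.5734)²/11.5734 = 0.5088
χ² = 1.8001 + 0.9167 + 3.9294 + 1.9759 + 1.1714 + 4.6133 + 0.1531 + 0.1848 + 0.5088 = 15.253

15.253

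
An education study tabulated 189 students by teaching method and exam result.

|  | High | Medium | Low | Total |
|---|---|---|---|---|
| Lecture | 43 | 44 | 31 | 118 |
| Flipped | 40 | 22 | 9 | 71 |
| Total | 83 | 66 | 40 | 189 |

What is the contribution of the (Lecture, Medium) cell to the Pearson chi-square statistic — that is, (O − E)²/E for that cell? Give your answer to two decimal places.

0.19

Row total (Lecture) = 118; column total (Medium) = 66; N = 189.
Expected count E = 118 × 66 / 189 = 41.2063.
Contribution = (O − E)²/E = (44 − 41.2063)² / 41.2063 = 0.19.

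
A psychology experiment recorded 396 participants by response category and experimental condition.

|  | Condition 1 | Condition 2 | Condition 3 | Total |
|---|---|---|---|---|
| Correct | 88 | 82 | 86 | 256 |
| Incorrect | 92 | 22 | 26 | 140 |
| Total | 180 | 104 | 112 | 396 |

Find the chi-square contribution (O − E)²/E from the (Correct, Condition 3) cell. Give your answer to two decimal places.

2.55

Row total (Correct) = 256; column total (Condition 3) = 112; N = 396.
Expected count E = 256 × 112 / 396 = 72.404.
Contribution = (O − E)²/E = (86 − 72.404)² / 72.404 = 2.55.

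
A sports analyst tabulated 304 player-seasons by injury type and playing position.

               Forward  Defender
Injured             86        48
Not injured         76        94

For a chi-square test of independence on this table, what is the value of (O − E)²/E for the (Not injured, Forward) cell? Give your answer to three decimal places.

Row total (Not injured) = 170; column total (Forward) = 162; N = 304.
Expected count E = 170 × 162 / 304 = 90.5921.
Contribution = (O − E)²/E = (76 − 90.5921)² / 90.5921 = 2.350.

2.350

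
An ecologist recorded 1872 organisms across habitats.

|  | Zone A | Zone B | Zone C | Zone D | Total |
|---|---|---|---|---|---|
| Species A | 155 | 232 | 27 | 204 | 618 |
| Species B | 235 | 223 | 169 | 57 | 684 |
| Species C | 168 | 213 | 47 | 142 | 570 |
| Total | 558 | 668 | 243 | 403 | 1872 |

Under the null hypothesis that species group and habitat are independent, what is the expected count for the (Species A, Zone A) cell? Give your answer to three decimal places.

184.212

Row total (Species A) = 618; column total (Zone A) = 558; grand total N = 1872.
Expected count = (row total × column total) / N = 618 × 558 / 1872 = 184.212.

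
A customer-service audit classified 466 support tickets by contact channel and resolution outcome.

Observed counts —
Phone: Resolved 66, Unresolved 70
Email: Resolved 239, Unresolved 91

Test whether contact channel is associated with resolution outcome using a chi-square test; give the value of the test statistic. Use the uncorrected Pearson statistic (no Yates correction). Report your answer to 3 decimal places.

Row totals: 136, 330. Column totals: 305, 161. Grand total N = 466.
Expected counts (row total × column total / N):
  Phone, Resolved: 136×305/466 = 89.0129
  Phone, Unresolved: 136×161/466 = 46.9871
  Email, Resolved: 330×305/466 = 215.9871
  Email, Unresolved: 330×161/466 = 114.0129
Contributions (O − E)²/E:
  (66 − 89.0129)²/89.0129 = 5.9496
  (70 − 46.9871)²/46.9871 = 11.2710
  (239 − 215.9871)²/215.9871 = 2.4520
  (91 − 114.0129)²/114.0129 = 4.6450
χ² = 5.9496 + 11.2710 + 2.4520 + 4.6450 = 24.318

24.318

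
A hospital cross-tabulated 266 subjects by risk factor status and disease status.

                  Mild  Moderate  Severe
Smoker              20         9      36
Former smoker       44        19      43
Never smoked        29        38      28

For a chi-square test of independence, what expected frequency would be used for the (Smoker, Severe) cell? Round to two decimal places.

Row total (Smoker) = 65; column total (Severe) = 107; grand total N = 266.
Expected count = (row total × column total) / N = 65 × 107 / 266 = 26.15.

26.15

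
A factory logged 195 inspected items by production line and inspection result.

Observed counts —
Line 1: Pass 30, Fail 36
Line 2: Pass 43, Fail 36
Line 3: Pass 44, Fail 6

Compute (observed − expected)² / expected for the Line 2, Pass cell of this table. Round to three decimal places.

Row total (Line 2) = 79; column total (Pass) = 117; N = 195.
Expected count E = 79 × 117 / 195 = 47.4000.
Contribution = (O − E)²/E = (43 − 47.4000)² / 47.4000 = 0.408.

0.408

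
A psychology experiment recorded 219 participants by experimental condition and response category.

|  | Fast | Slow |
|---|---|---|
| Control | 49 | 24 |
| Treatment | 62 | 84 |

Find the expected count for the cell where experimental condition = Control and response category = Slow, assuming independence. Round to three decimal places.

36.000

Row total (Control) = 73; column total (Slow) = 108; grand total N = 219.
Expected count = (row total × column total) / N = 73 × 108 / 219 = 36.000.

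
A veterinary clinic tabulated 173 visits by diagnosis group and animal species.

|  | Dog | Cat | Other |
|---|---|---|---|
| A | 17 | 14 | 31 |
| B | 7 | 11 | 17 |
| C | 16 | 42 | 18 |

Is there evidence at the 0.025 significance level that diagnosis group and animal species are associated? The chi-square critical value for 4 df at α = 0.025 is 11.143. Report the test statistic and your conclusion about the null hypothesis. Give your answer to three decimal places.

Row totals: 62, 35, 76. Column totals: 40, 67, 66. Grand total N = 173.
Expected counts (row total × column total / N):
  A, Dog: 62×40/173 = 14.3353
  A, Cat: 62×67/173 = 24.0116
  A, Other: 62×66/173 = 23.6532
  B, Dog: 35×40/173 = 8.0925
  B, Cat: 35×67/173 = 13.5549
  B, Other: 35×66/173 = 13.3526
  C, Dog: 76×40/173 = 17.5723
  C, Cat: 76×67/173 = 29.4335
  C, Other: 76×66/173 = 28.9942
Contributions (O − E)²/E:
  (17 − 14.3353)²/14.3353 = 0.4953
  (14 − 24.0116)²/24.0116 = 4.1743
  (31 − 23.6532)²/23.6532 = 2.2820
  (7 − 8.0925)²/8.0925 = 0.1475
  (11 − 13.5549)²/13.5549 = 0.4816
  (17 − 13.3526)²/13.3526 = 0.9963
  (16 − 17.5723)²/17.5723 = 0.1407
  (42 − 29.4335)²/29.4335 = 5.3652
  (18 − 28.9942)²/28.9942 = 4.1688
χ² = 0.4953 + 4.1743 + 2.2820 + 0.1475 + 0.4816 + 0.9963 + 0.1407 + 5.3652 + 4.1688 = 18.252
df = (3−1)(3−1) = 4. Since 18.252 > 11.143, reject the null hypothesis of independence at α = 0.025.

18.252; reject H₀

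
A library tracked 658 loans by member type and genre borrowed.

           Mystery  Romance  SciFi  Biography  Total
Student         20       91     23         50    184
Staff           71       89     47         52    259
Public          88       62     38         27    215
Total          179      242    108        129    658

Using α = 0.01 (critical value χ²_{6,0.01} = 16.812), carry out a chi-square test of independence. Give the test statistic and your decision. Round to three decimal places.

58.332; reject H₀

Grand total N = 658.
Expected counts (row total × column total / N):
  Student, Mystery: 184×179/658 = 50.0547
  Student, Romance: 184×242/658 = 67.6717
  Student, SciFi: 184×108/658 = 30.2006
  Student, Biography: 184×129/658 = 36.0729
  Staff, Mystery: 259×179/658 = 70.4574
  Staff, Romance: 259×242/658 = 95.2553
  Staff, SciFi: 259×108/658 = 42.5106
  Staff, Biography: 259×129/658 = 50.7766
  Public, Mystery: 215×179/658 = 58.4878
  Public, Romance: 215×242/658 = 79.0729
  Public, SciFi: 215×108/658 = 35.2888
  Public, Biography: 215×129/658 = 42.1505
Contributions (O − E)²/E:
  (20 − 50.0547)²/50.0547 = 18.0460
  (91 − 67.6717)²/67.6717 = 8.0419
  (23 − 30.2006)²/30.2006 = 1.7168
  (50 − 36.0729)²/36.0729 = 5.3770
  (71 − 70.4574)²/70.4574 = 0.0042
  (89 − 95.2553)²/95.2553 = 0.4108
  (47 − 42.5106)²/42.5106 = 0.4741
  (52 − 50.7766)²/50.7766 = 0.0295
  (88 − 58.4878)²/58.4878 = 14.8915
  (62 − 79.0729)²/79.0729 = 3.6863
  (38 − 35.2888)²/35.2888 = 0.2083
  (27 − 42.1505)²/42.1505 = 5.4457
χ² = 18.0460 + 8.0419 + 1.7168 + 5.3770 + 0.0042 + 0.4108 + 0.4741 + 0.0295 + 14.8915 + 3.6863 + 0.2083 + 5.4457 = 58.332
df = (3−1)(4−1) = 6. Since 58.332 > 16.812, reject the null hypothesis of independence at α = 0.01.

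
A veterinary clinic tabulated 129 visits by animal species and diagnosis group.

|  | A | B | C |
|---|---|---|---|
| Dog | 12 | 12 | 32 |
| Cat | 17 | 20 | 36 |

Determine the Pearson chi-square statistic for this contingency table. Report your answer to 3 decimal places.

0.872

Row totals: 56, 73. Column totals: 29, 32, 68. Grand total N = 129.
Expected counts (row total × column total / N):
  Dog, A: 56×29/129 = 12.5891
  Dog, B: 56×32/129 = 13.8915
  Dog, C: 56×68/129 = 29.5194
  Cat, A: 73×29/129 = 16.4109
  Cat, B: 73×32/129 = 18.1085
  Cat, C: 73×68/129 = 38.4806
Contributions (O − E)²/E:
  (12 − 12.5891)²/12.5891 = 0.0276
  (12 − 13.8915)²/13.8915 = 0.2576
  (32 − 29.5194)²/29.5194 = 0.2085
  (17 − 16.4109)²/16.4109 = 0.0211
  (20 − 18.1085)²/18.1085 = 0.1976
  (36 − 38.4806)²/38.4806 = 0.1599
χ² = 0.0276 + 0.2576 + 0.2085 + 0.0211 + 0.1976 + 0.1599 = 0.872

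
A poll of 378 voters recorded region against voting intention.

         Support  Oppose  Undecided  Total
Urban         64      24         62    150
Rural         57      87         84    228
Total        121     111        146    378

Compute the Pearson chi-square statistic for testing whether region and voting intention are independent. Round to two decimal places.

24.42

Grand total N = 378.
Expected counts (row total × column total / N):
  Urban, Support: 150×121/378 = 48.0159
  Urban, Oppose: 150×111/378 = 44.0476
  Urban, Undecided: 150×146/378 = 57.9365
  Rural, Support: 228×121/378 = 72.9841
  Rural, Oppose: 228×111/378 = 66.9524
  Rural, Undecided: 228×146/378 = 88.0635
Contributions (O − E)²/E:
  (64 − 48.0159)²/48.0159 = 5.3210
  (24 − 44.0476)²/44.0476 = 9.1244
  (62 − 57.9365)²/57.9365 = 0.2850
  (57 − 72.9841)²/72.9841 = 3.5006
  (87 − 66.9524)²/66.9524 = 6.0029
  (84 − 88.0635)²/88.0635 = 0.1875
χ² = 5.3210 + 9.1244 + 0.2850 + 3.5006 + 6.0029 + 0.1875 = 24.42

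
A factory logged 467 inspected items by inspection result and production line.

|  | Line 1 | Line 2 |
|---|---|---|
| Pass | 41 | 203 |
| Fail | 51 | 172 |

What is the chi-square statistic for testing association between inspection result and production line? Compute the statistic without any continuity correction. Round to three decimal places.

Row totals: 244, 223. Column totals: 92, 375. Grand total N = 467.
Expected counts (row total × column total / N):
  Pass, Line 1: 244×92/467 = 48.0685
  Pass, Line 2: 244×375/467 = 195.9315
  Fail, Line 1: 223×92/467 = 43.9315
  Fail, Line 2: 223×375/467 = 179.0685
Contributions (O − E)²/E:
  (41 − 48.0685)²/48.0685 = 1.0394
  (203 − 195.9315)²/195.9315 = 0.2550
  (51 − 43.9315)²/43.9315 = 1.1373
  (172 − 179.0685)²/179.0685 = 0.2790
χ² = 1.0394 + 0.2550 + 1.1373 + 0.2790 = 2.711

2.711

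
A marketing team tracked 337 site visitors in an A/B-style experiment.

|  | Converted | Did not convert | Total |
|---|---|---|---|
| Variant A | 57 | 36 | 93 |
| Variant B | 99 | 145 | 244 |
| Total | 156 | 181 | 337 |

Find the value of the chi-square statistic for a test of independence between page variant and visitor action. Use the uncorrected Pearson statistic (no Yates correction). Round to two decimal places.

11.62

Grand total N = 337.
Expected counts (row total × column total / N):
  Variant A, Converted: 93×156/337 = 43.050
  Variant A, Did not convert: 93×181/337 = 49.950
  Variant B, Converted: 244×156/337 = 112.950
  Variant B, Did not convert: 244×181/337 = 131.050
Contributions (O − E)²/E:
  (57 − 43.050)²/43.050 = 4.5204
  (36 − 49.950)²/49.950 = 3.8959
  (99 − 112.950)²/112.950 = 1.7229
  (145 − 131.050)²/131.050 = 1.4849
χ² = 4.5204 + 3.8959 + 1.7229 + 1.4849 = 11.62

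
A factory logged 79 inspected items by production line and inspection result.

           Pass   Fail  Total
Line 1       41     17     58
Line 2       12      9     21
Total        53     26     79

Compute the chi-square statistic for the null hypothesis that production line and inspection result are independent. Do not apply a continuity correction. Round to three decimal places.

1.281

Grand total N = 79.
Expected counts (row total × column total / N):
  Line 1, Pass: 58×53/79 = 38.9114
  Line 1, Fail: 58×26/79 = 19.0886
  Line 2, Pass: 21×53/79 = 14.0886
  Line 2, Fail: 21×26/79 = 6.9114
Contributions (O − E)²/E:
  (41 − 38.9114)²/38.9114 = 0.1121
  (17 − 19.0886)²/19.0886 = 0.2285
  (12 − 14.0886)²/14.0886 = 0.3096
  (9 − 6.9114)²/6.9114 = 0.6312
χ² = 0.1121 + 0.2285 + 0.3096 + 0.6312 = 1.281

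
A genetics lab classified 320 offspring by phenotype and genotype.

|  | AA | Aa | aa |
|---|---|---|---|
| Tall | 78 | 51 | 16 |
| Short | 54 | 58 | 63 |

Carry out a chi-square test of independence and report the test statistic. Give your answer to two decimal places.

Row totals: 145, 175. Column totals: 132, 109, 79. Grand total N = 320.
Expected counts (row total × column total / N):
  Tall, AA: 145×132/320 = 59.812
  Tall, Aa: 145×109/320 = 49.391
  Tall, aa: 145×79/320 = 35.797
  Short, AA: 175×132/320 = 72.188
  Short, Aa: 175×109/320 = 59.609
  Short, aa: 175×79/320 = 43.203
Contributions (O − E)²/E:
  (78 − 59.812)²/59.812 = 5.5307
  (51 − 49.391)²/49.391 = 0.0524
  (16 − 35.797)²/35.797 = 10.9484
  (54 − 72.188)²/72.188 = 4.5825
  (58 − 59.609)²/59.609 = 0.0434
  (63 − 43.203)²/43.203 = 9.0716
χ² = 5.5307 + 0.0524 + 10.9484 + 4.5825 + 0.0434 + 9.0716 = 30.23

30.23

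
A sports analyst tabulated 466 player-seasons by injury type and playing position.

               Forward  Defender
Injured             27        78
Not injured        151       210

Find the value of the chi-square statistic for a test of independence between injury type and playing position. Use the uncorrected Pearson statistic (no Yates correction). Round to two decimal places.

Row totals: 105, 361. Column totals: 178, 288. Grand total N = 466.
Expected counts (row total × column total / N):
  Injured, Forward: 105×178/466 = 40.107
  Injured, Defender: 105×288/466 = 64.893
  Not injured, Forward: 361×178/466 = 137.893
  Not injured, Defender: 361×288/466 = 223.107
Contributions (O − E)²/E:
  (27 − 40.107)²/40.107 = 4.2834
  (78 − 64.893)²/64.893 = 2.6473
  (151 − 137.893)²/137.893 = 1.2458
  (210 − 223.107)²/223.107 = 0.7700
χ² = 4.2834 + 2.6473 + 1.2458 + 0.7700 = 8.95

8.95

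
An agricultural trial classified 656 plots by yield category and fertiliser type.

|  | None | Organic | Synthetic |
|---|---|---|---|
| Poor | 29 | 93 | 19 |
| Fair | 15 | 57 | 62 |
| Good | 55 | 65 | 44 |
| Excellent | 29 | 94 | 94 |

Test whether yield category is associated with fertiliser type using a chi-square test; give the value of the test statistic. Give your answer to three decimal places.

Row totals: 141, 134, 164, 217. Column totals: 128, 309, 219. Grand total N = 656.
Expected counts (row total × column total / N):
  Poor, None: 141×128/656 = 27.5122
  Poor, Organic: 141×309/656 = 66.4162
  Poor, Synthetic: 141×219/656 = 47.0716
  Fair, None: 134×128/656 = 26.1463
  Fair, Organic: 134×309/656 = 63.1189
  Fair, Synthetic: 134×219/656 = 44.7348
  Good, None: 164×128/656 = 32.0000
  Good, Organic: 164×309/656 = 77.2500
  Good, Synthetic: 164×219/656 = 54.7500
  Excellent, None: 217×128/656 = 42.3415
  Excellent, Organic: 217×309/656 = 102.2149
  Excellent, Synthetic: 217×219/656 = 72.4436
Contributions (O − E)²/E:
  (29 − 27.5122)²/27.5122 = 0.0805
  (93 − 66.4162)²/66.4162 = 10.6405
  (19 − 47.0716)²/47.0716 = 16.7408
  (15 − 26.1463)²/26.1463 = 4.7517
  (57 − 63.1189)²/63.1189 = 0.5932
  (62 − 44.7348)²/44.7348 = 6.6634
  (55 − 32.0000)²/32.0000 = 16.5313
  (65 − 77.2500)²/77.2500 = 1.9426
  (44 − 54.7500)²/54.7500 = 2.1107
  (29 − 42.3415)²/42.3415 = 4.2038
  (94 − 102.2149)²/102.2149 = 0.6602
  (94 − 72.4436)²/72.4436 = 6.4143
χ² = 0.0805 + 10.6405 + 16.7408 + 4.7517 + 0.5932 + 6.6634 + 16.5313 + 1.9426 + 2.1107 + 4.2038 + 0.6602 + 6.4143 = 71.333

71.333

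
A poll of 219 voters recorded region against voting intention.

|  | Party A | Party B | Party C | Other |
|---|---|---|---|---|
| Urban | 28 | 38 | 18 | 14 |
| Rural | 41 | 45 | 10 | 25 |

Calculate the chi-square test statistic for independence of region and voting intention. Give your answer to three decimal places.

Row totals: 98, 121. Column totals: 69, 83, 28, 39. Grand total N = 219.
Expected counts (row total × column total / N):
  Urban, Party A: 98×69/219 = 30.8767
  Urban, Party B: 98×83/219 = 37.1416
  Urban, Party C: 98×28/219 = 12.5297
  Urban, Other: 98×39/219 = 17.4521
  Rural, Party A: 121×69/219 = 38.1233
  Rural, Party B: 121×83/219 = 45.8584
  Rural, Party C: 121×28/219 = 15.4703
  Rural, Other: 121×39/219 = 21.5479
Contributions (O − E)²/E:
  (28 − 30.8767)²/30.8767 = 0.2680
  (38 − 37.1416)²/37.1416 = 0.0198
  (18 − 12.5297)²/12.5297 = 2.3883
  (14 − 17.4521)²/17.4521 = 0.6828
  (41 − 38.1233)²/38.1233 = 0.2171
  (45 − 45.8584)²/45.8584 = 0.0161
  (10 − 15.4703)²/15.4703 = 1.9343
  (25 − 21.5479)²/21.5479 = 0.5530
χ² = 0.2680 + 0.0198 + 2.3883 + 0.6828 + 0.2171 + 0.0161 + 1.9343 + 0.5530 = 6.079

6.079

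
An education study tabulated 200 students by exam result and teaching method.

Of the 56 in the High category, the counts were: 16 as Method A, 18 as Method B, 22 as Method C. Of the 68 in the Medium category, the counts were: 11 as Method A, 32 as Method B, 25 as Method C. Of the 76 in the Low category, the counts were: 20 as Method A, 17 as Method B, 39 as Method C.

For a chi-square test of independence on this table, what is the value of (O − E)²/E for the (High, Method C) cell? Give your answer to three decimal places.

Row total (High) = 56; column total (Method C) = 86; N = 200.
Expected count E = 56 × 86 / 200 = 24.0800.
Contribution = (O − E)²/E = (22 − 24.0800)² / 24.0800 = 0.180.

0.180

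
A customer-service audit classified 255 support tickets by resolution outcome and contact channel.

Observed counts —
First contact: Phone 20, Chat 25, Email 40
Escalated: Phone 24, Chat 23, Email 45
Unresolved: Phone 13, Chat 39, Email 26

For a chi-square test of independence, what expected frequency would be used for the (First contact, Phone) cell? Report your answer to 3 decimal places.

Row total (First contact) = 85; column total (Phone) = 57; grand total N = 255.
Expected count = (row total × column total) / N = 85 × 57 / 255 = 19.000.

19.000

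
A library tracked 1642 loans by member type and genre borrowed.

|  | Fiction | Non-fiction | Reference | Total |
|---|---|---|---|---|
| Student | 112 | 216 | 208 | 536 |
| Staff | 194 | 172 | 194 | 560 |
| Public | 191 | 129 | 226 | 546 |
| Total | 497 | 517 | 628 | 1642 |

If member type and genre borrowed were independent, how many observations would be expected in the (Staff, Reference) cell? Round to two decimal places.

214.18

Row total (Staff) = 560; column total (Reference) = 628; grand total N = 1642.
Expected count = (row total × column total) / N = 560 × 628 / 1642 = 214.18.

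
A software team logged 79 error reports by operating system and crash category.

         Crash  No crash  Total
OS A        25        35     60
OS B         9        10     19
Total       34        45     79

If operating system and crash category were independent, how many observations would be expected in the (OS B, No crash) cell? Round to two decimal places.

10.82

Row total (OS B) = 19; column total (No crash) = 45; grand total N = 79.
Expected count = (row total × column total) / N = 19 × 45 / 79 = 10.82.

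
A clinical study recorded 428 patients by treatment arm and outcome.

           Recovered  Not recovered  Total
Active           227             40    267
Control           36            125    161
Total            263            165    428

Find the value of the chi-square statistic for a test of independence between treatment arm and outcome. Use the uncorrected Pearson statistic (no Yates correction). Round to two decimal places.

Grand total N = 428.
Expected counts (row total × column total / N):
  Active, Recovered: 267×263/428 = 164.068
  Active, Not recovered: 267×165/428 = 102.932
  Control, Recovered: 161×263/428 = 98.932
  Control, Not recovered: 161×165/428 = 62.068
Contributions (O − E)²/E:
  (227 − 164.068)²/164.068 = 24.1390
  (40 − 102.932)²/102.932 = 38.4762
  (36 − 98.932)²/98.932 = 40.0319
  (125 − 62.068)²/62.068 = 63.8080
χ² = 24.1390 + 38.4762 + 40.0319 + 63.8080 = 166.46

166.46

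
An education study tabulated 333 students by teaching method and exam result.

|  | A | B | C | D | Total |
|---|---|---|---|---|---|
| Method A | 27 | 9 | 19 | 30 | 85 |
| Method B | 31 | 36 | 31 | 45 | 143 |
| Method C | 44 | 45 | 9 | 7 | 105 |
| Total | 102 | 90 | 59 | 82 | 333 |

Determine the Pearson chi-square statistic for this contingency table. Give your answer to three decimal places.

Grand total N = 333.
Expected counts (row total × column total / N):
  Method A, A: 85×102/333 = 26.03604
  Method A, B: 85×90/333 = 22.97297
  Method A, C: 85×59/333 = 15.06006
  Method A, D: 85×82/333 = 20.93093
  Method B, A: 143×102/333 = 43.80180
  Method B, B: 143×90/333 = 38.64865
  Method B, C: 143×59/333 = 25.33634
  Method B, D: 143×82/333 = 35.21321
  Method C, A: 105×102/333 = 32.16216
  Method C, B: 105×90/333 = 28.37838
  Method C, C: 105×59/333 = 18.60360
  Method C, D: 105×82/333 = 25.85586
Contributions (O − E)²/E:
  (27 − 26.03604)²/26.03604 = 0.0357
  (9 − 22.97297)²/22.97297 = 8.4989
  (19 − 15.06006)²/15.06006 = 1.0307
  (30 − 20.93093)²/20.93093 = 3.9295
  (31 − 43.80180)²/43.80180 = 3.7415
  (36 − 38.64865)²/38.64865 = 0.1815
  (31 − 25.33634)²/25.33634 = 1.2660
  (45 − 35.21321)²/35.21321 = 2.7200
  (44 − 32.16216)²/32.16216 = 4.3571
  (45 − 28.37838)²/28.37838 = 9.7355
  (9 − 18.60360)²/18.60360 = 4.9576
  (7 − 25.85586)²/25.85586 = 13.7510
χ² = 0.0357 + 8.4989 + 1.0307 + 3.9295 + 3.7415 + 0.1815 + 1.2660 + 2.7200 + 4.3571 + 9.7355 + 4.9576 + 13.7510 = 54.205

54.205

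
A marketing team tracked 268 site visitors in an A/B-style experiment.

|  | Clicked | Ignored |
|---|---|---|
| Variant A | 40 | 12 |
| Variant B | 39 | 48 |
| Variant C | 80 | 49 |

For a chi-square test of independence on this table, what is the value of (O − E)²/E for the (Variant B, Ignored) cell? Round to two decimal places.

4.50

Row total (Variant B) = 87; column total (Ignored) = 109; N = 268.
Expected count E = 87 × 109 / 268 = 35.384.
Contribution = (O − E)²/E = (48 − 35.384)² / 35.384 = 4.50.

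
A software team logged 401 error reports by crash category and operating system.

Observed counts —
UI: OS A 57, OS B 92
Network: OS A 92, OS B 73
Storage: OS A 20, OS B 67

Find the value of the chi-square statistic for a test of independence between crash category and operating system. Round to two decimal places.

26.56

Row totals: 149, 165, 87. Column totals: 169, 232. Grand total N = 401.
Expected counts (row total × column total / N):
  UI, OS A: 149×169/401 = 62.7955
  UI, OS B: 149×232/401 = 86.2045
  Network, OS A: 165×169/401 = 69.5387
  Network, OS B: 165×232/401 = 95.4613
  Storage, OS A: 87×169/401 = 36.6658
  Storage, OS B: 87×232/401 = 50.3342
Contributions (O − E)²/E:
  (57 − 62.7955)²/62.7955 = 0.5349
  (92 − 86.2045)²/86.2045 = 0.3896
  (92 − 69.5387)²/69.5387 = 7.2551
  (73 − 95.4613)²/95.4613 = 5.2850
  (20 − 36.6658)²/36.6658 = 7.5751
  (67 − 50.3342)²/50.3342 = 5.5181
χ² = 0.5349 + 0.3896 + 7.2551 + 5.2850 + 7.5751 + 5.5181 = 26.56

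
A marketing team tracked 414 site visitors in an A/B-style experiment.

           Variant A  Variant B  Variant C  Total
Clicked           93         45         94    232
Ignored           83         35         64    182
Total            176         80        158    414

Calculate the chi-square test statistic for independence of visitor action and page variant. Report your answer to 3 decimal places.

Grand total N = 414.
Expected counts (row total × column total / N):
  Clicked, Variant A: 232×176/414 = 98.6280
  Clicked, Variant B: 232×80/414 = 44.8309
  Clicked, Variant C: 232×158/414 = 88.5411
  Ignored, Variant A: 182×176/414 = 77.3720
  Ignored, Variant B: 182×80/414 = 35.1691
  Ignored, Variant C: 182×158/414 = 69.4589
Contributions (O − E)²/E:
  (93 − 98.6280)²/98.6280 = 0.3212
  (45 − 44.8309)²/44.8309 = 0.0006
  (94 − 88.5411)²/88.5411 = 0.3366
  (83 − 77.3720)²/77.3720 = 0.4094
  (35 − 35.1691)²/35.1691 = 0.0008
  (64 − 69.4589)²/69.4589 = 0.4290
χ² = 0.3212 + 0.0006 + 0.3366 + 0.4094 + 0.0008 + 0.4290 = 1.498

1.498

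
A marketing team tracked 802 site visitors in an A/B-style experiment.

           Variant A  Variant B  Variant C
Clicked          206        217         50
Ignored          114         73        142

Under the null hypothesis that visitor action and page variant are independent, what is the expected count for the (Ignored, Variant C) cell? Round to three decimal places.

78.763

Row total (Ignored) = 329; column total (Variant C) = 192; grand total N = 802.
Expected count = (row total × column total) / N = 329 × 192 / 802 = 78.763.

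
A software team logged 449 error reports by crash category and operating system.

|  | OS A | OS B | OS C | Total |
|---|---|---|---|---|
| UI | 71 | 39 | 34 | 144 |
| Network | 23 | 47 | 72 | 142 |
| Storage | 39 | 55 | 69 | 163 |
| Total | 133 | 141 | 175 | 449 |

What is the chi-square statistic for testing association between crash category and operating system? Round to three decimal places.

Grand total N = 449.
Expected counts (row total × column total / N):
  UI, OS A: 144×133/449 = 42.6548
  UI, OS B: 144×141/449 = 45.2205
  UI, OS C: 144×175/449 = 56.1247
  Network, OS A: 142×133/449 = 42.0624
  Network, OS B: 142×141/449 = 44.5924
  Network, OS C: 142×175/449 = 55.3452
  Storage, OS A: 163×133/449 = 48.2829
  Storage, OS B: 163×141/449 = 51.1871
  Storage, OS C: 163×175/449 = 63.5301
Contributions (O − E)²/E:
  (71 − 42.6548)²/42.6548 = 18.8361
  (39 − 45.2205)²/45.2205 = 0.8557
  (34 − 56.1247)²/56.1247 = 8.7217
  (23 − 42.0624)²/42.0624 = 8.6390
  (47 − 44.5924)²/44.5924 = 0.1300
  (72 − 55.3452)²/55.3452 = 5.0119
  (39 − 48.2829)²/48.2829 = 1.7847
  (55 − 51.1871)²/51.1871 = 0.2840
  (69 − 63.5301)²/63.5301 = 0.4710
χ² = 18.8361 + 0.8557 + 8.7217 + 8.6390 + 0.1300 + 5.0119 + 1.7847 + 0.2840 + 0.4710 = 44.734

44.734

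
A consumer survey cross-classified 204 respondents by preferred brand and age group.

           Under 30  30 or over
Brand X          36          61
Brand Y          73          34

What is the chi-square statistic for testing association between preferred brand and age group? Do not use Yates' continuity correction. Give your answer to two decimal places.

19.79

Row totals: 97, 107. Column totals: 109, 95. Grand total N = 204.
Expected counts (row total × column total / N):
  Brand X, Under 30: 97×109/204 = 51.828
  Brand X, 30 or over: 97×95/204 = 45.172
  Brand Y, Under 30: 107×109/204 = 57.172
  Brand Y, 30 or over: 107×95/204 = 49.828
Contributions (O − E)²/E:
  (36 − 51.828)²/51.828 = 4.8338
  (61 − 45.172)²/45.172 = 5.5460
  (73 − 57.172)²/57.172 = 4.3820
  (34 − 49.828)²/49.828 = 5.0278
χ² = 4.8338 + 5.5460 + 4.3820 + 5.0278 = 19.79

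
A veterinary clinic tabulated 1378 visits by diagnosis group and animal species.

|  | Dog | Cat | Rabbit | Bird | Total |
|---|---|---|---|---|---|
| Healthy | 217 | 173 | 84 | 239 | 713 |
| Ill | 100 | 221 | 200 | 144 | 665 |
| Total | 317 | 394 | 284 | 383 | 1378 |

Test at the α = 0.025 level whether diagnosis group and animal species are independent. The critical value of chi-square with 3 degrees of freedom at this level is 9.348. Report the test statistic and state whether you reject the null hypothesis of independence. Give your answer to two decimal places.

118.45; reject H₀

Grand total N = 1378.
Expected counts (row total × column total / N):
  Healthy, Dog: 713×317/1378 = 164.021
  Healthy, Cat: 713×394/1378 = 203.862
  Healthy, Rabbit: 713×284/1378 = 146.946
  Healthy, Bird: 713×383/1378 = 198.171
  Ill, Dog: 665×317/1378 = 152.979
  Ill, Cat: 665×394/1378 = 190.138
  Ill, Rabbit: 665×284/1378 = 137.054
  Ill, Bird: 665×383/1378 = 184.829
Contributions (O − E)²/E:
  (217 − 164.021)²/164.021 = 17.1123
  (173 − 203.862)²/203.862 = 4.6721
  (84 − 146.946)²/146.946 = 26.9636
  (239 − 198.171)²/198.171 = 8.4120
  (100 − 152.979)²/152.979 = 18.3474
  (221 − 190.138)²/190.138 = 5.0093
  (200 − 137.054)²/137.054 = 28.9098
  (144 − 184.829)²/184.829 = 9.0192
χ² = 17.1123 + 4.6721 + 26.9636 + 8.4120 + 18.3474 + 5.0093 + 28.9098 + 9.0192 = 118.45
df = (2−1)(4−1) = 3. Since 118.45 > 9.348, reject the null hypothesis of independence at α = 0.025.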